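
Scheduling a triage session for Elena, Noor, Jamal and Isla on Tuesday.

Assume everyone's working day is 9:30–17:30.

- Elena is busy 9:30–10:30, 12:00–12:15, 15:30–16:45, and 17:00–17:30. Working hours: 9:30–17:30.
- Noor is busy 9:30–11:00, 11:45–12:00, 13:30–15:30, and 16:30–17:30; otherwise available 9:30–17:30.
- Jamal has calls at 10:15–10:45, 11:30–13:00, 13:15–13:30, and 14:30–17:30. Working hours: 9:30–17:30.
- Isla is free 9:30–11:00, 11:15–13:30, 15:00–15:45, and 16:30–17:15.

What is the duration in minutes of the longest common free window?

15 minutes

Elena free within 09:30–17:30: 10:30–12:00, 12:15–15:30, 16:45–17:00.
Noor free within 09:30–17:30: 11:00–11:45, 12:00–13:30, 15:30–16:30.
Jamal free within 09:30–17:30: 09:30–10:15, 10:45–11:30, 13:00–13:15, 13:30–14:30.
Elena ∩ Noor: 11:00–11:45, 12:15–13:30.
Elena ∩ Noor ∩ Jamal: 11:00–11:30, 13:00–13:15.
Elena ∩ Noor ∩ Jamal ∩ Isla: 11:15–11:30, 13:00–13:15.
Common window lengths: 15, 15 min; longest is 15.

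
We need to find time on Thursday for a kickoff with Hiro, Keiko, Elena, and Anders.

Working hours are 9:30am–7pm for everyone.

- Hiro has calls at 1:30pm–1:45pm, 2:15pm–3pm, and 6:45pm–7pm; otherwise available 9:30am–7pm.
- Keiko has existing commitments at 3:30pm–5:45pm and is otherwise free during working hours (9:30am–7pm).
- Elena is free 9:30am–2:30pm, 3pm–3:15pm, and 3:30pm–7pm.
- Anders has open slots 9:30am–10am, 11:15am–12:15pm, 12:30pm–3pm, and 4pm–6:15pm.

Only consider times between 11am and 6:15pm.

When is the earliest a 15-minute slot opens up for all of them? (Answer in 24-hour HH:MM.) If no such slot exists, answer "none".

11:15

Hiro free within 09:30–19:00: 09:30–13:30, 13:45–14:15, 15:00–18:45.
Keiko free within 09:30–19:00: 09:30–15:30, 17:45–19:00.
Hiro ∩ Keiko: 09:30–13:30, 13:45–14:15, 15:00–15:30, 17:45–18:45.
Hiro ∩ Keiko ∩ Elena: 09:30–13:30, 13:45–14:15, 15:00–15:15, 17:45–18:45.
Hiro ∩ Keiko ∩ Elena ∩ Anders: 09:30–10:00, 11:15–12:15, 12:30–13:30, 13:45–14:15, 17:45–18:15.
Restricted to 11:00–18:15: 11:15–12:15, 12:30–13:30, 13:45–14:15, 17:45–18:15.
Windows ≥ 15 min: 11:15–12:15, 12:30–13:30, 13:45–14:15, 17:45–18:15.
Earliest such window starts at 11:15.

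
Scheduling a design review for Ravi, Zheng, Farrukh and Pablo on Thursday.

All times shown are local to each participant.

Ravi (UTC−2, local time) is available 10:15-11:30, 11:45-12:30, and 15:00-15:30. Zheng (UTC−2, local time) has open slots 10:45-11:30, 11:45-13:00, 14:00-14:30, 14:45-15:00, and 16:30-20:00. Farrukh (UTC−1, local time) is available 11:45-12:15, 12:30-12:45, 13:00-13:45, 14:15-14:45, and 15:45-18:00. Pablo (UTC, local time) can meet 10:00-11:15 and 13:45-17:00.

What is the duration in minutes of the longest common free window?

Ravi → UTC: 12:15–13:30, 13:45–14:30, 17:00–17:30.
Zheng → UTC: 12:45–13:30, 13:45–15:00, 16:00–16:30, 16:45–17:00, 18:30–22:00.
Farrukh → UTC: 12:45–13:15, 13:30–13:45, 14:00–14:45, 15:15–15:45, 16:45–19:00.
Pablo → UTC: 10:00–11:15, 13:45–17:00.
Ravi ∩ Zheng: 12:45–13:30, 13:45–14:30.
Ravi ∩ Zheng ∩ Farrukh: 12:45–13:15, 14:00–14:30.
Ravi ∩ Zheng ∩ Farrukh ∩ Pablo: 14:00–14:30.
Single common window of 30 minutes.

30 minutes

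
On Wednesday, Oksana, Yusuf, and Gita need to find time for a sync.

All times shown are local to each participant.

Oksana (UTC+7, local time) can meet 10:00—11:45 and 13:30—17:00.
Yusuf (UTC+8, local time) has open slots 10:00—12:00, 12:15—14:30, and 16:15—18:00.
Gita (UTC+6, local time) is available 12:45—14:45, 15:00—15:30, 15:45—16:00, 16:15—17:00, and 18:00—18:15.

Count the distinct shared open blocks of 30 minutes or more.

2

Oksana → UTC: 03:00–04:45, 06:30–10:00.
Yusuf → UTC: 02:00–04:00, 04:15–06:30, 08:15–10:00.
Gita → UTC: 06:45–08:45, 09:00–09:30, 09:45–10:00, 10:15–11:00, 12:00–12:15.
Oksana ∩ Yusuf: 03:00–04:00, 04:15–04:45, 08:15–10:00.
Oksana ∩ Yusuf ∩ Gita: 08:15–08:45, 09:00–09:30, 09:45–10:00.
Windows ≥ 30 min: 08:15–08:45, 09:00–09:30.
That's 2 windows.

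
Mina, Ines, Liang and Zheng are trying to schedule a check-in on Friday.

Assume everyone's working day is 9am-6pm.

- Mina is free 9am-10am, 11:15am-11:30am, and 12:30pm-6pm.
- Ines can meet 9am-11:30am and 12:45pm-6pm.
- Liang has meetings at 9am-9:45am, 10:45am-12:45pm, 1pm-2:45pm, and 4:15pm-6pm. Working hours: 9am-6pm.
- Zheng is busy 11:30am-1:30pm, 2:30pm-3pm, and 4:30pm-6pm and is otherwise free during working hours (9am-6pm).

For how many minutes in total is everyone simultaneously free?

Liang free within 09:00–18:00: 09:45–10:45, 12:45–13:00, 14:45–16:15.
Zheng free within 09:00–18:00: 09:00–11:30, 13:30–14:30, 15:00–16:30.
Mina ∩ Ines: 09:00–10:00, 11:15–11:30, 12:45–18:00.
Mina ∩ Ines ∩ Liang: 09:45–10:00, 12:45–13:00, 14:45–16:15.
Mina ∩ Ines ∩ Liang ∩ Zheng: 09:45–10:00, 15:00–16:15.
Total common minutes: 15 + 75 = 90.

90 minutes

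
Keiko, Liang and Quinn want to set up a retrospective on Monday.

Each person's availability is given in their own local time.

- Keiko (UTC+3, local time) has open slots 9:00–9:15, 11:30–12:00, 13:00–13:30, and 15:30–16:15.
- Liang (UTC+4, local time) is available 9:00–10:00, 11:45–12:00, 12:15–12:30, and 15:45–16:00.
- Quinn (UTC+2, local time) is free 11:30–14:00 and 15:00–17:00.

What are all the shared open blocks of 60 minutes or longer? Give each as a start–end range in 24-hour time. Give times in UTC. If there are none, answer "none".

none

Keiko → UTC: 06:00–06:15, 08:30–09:00, 10:00–10:30, 12:30–13:15.
Liang → UTC: 05:00–06:00, 07:45–08:00, 08:15–08:30, 11:45–12:00.
Quinn → UTC: 09:30–12:00, 13:00–15:00.
Keiko ∩ Liang: (none).
Keiko ∩ Liang ∩ Quinn: (none).
Windows ≥ 60 min: (none).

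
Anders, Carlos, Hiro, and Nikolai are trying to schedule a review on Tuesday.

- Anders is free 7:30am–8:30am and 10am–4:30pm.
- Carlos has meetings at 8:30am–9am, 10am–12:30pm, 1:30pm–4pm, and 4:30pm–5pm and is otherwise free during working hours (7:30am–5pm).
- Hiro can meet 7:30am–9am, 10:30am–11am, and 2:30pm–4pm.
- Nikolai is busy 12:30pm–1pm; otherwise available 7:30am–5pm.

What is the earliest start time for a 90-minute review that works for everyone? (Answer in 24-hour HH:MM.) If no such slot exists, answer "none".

Carlos free within 07:30–17:00: 07:30–08:30, 09:00–10:00, 12:30–13:30, 16:00–16:30.
Nikolai free within 07:30–17:00: 07:30–12:30, 13:00–17:00.
Anders ∩ Carlos: 07:30–08:30, 12:30–13:30, 16:00–16:30.
Anders ∩ Carlos ∩ Hiro: 07:30–08:30.
Anders ∩ Carlos ∩ Hiro ∩ Nikolai: 07:30–08:30.
Windows ≥ 90 min: (none).

none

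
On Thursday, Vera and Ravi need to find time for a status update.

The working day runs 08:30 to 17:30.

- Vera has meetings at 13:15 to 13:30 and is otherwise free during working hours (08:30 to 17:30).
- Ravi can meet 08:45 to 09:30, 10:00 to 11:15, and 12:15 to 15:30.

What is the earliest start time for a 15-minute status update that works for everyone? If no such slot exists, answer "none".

08:45

Vera free within 08:30–17:30: 08:30–13:15, 13:30–17:30.
Vera ∩ Ravi: 08:45–09:30, 10:00–11:15, 12:15–13:15, 13:30–15:30.
Windows ≥ 15 min: 08:45–09:30, 10:00–11:15, 12:15–13:15, 13:30–15:30.
Earliest such window starts at 08:45.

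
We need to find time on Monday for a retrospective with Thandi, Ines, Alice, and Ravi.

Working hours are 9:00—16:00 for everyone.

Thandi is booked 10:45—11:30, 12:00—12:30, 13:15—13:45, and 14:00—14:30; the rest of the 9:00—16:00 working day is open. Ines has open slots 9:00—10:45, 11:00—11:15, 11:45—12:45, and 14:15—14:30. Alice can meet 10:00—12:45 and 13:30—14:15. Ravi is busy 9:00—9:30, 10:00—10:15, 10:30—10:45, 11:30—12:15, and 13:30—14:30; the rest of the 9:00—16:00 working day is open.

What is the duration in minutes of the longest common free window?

15 minutes

Thandi free within 09:00–16:00: 09:00–10:45, 11:30–12:00, 12:30–13:15, 13:45–14:00, 14:30–16:00.
Ravi free within 09:00–16:00: 09:30–10:00, 10:15–10:30, 10:45–11:30, 12:15–13:30, 14:30–16:00.
Thandi ∩ Ines: 09:00–10:45, 11:45–12:00, 12:30–12:45.
Thandi ∩ Ines ∩ Alice: 10:00–10:45, 11:45–12:00, 12:30–12:45.
Thandi ∩ Ines ∩ Alice ∩ Ravi: 10:15–10:30, 12:30–12:45.
Common window lengths: 15, 15 min; longest is 15.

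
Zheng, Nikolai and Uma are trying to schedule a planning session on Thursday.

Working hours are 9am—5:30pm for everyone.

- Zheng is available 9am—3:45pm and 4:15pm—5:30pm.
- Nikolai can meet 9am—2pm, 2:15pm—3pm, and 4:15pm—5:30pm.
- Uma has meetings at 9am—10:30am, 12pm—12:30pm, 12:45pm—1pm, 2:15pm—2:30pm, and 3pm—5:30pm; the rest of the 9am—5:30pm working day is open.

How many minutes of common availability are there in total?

195 minutes

Uma free within 09:00–17:30: 10:30–12:00, 12:30–12:45, 13:00–14:15, 14:30–15:00.
Zheng ∩ Nikolai: 09:00–14:00, 14:15–15:00, 16:15–17:30.
Zheng ∩ Nikolai ∩ Uma: 10:30–12:00, 12:30–12:45, 13:00–14:00, 14:30–15:00.
Total common minutes: 90 + 15 + 60 + 30 = 195.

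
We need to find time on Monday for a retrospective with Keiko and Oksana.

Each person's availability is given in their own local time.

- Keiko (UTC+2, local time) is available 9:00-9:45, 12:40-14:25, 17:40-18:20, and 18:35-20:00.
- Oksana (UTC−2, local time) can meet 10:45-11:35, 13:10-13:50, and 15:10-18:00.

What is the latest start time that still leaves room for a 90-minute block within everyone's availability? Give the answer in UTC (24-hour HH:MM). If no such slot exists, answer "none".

Keiko → UTC: 07:00–07:45, 10:40–12:25, 15:40–16:20, 16:35–18:00.
Oksana → UTC: 12:45–13:35, 15:10–15:50, 17:10–20:00.
Keiko ∩ Oksana: 15:40–15:50, 17:10–18:00.
Windows ≥ 90 min: (none).

none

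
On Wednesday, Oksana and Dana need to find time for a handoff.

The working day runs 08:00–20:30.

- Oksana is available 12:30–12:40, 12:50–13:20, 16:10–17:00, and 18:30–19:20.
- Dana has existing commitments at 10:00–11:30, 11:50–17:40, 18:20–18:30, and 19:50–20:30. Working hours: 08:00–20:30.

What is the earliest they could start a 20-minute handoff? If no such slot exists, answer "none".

Dana free within 08:00–20:30: 08:00–10:00, 11:30–11:50, 17:40–18:20, 18:30–19:50.
Oksana ∩ Dana: 18:30–19:20.
Windows ≥ 20 min: 18:30–19:20.
Earliest such window starts at 18:30.

18:30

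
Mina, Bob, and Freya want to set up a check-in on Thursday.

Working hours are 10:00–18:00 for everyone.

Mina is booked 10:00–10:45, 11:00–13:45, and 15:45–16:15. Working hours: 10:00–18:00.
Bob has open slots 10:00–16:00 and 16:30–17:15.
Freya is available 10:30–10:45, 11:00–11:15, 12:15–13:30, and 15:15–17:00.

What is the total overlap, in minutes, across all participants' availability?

60 minutes

Mina free within 10:00–18:00: 10:45–11:00, 13:45–15:45, 16:15–18:00.
Mina ∩ Bob: 10:45–11:00, 13:45–15:45, 16:30–17:15.
Mina ∩ Bob ∩ Freya: 15:15–15:45, 16:30–17:00.
Total common minutes: 30 + 30 = 60.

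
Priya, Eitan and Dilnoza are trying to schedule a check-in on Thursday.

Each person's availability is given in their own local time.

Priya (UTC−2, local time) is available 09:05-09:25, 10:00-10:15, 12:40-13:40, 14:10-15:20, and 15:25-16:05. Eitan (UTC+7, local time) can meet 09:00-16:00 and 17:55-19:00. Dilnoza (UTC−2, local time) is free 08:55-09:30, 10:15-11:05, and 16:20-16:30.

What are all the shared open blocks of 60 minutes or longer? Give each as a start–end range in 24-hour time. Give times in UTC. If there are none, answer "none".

Priya → UTC: 11:05–11:25, 12:00–12:15, 14:40–15:40, 16:10–17:20, 17:25–18:05.
Eitan → UTC: 02:00–09:00, 10:55–12:00.
Dilnoza → UTC: 10:55–11:30, 12:15–13:05, 18:20–18:30.
Priya ∩ Eitan: 11:05–11:25.
Priya ∩ Eitan ∩ Dilnoza: 11:05–11:25.
Windows ≥ 60 min: (none).

none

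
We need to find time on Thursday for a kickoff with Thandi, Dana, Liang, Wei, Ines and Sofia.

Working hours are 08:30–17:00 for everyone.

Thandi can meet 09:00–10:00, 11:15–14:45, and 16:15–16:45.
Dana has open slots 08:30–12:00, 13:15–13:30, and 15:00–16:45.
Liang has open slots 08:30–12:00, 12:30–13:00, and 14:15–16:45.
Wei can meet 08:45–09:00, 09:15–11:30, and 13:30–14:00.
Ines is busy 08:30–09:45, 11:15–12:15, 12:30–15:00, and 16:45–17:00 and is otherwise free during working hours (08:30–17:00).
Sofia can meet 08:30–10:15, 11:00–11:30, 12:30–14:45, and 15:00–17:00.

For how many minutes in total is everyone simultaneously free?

Ines free within 08:30–17:00: 09:45–11:15, 12:15–12:30, 15:00–16:45.
Thandi ∩ Dana: 09:00–10:00, 11:15–12:00, 13:15–13:30, 16:15–16:45.
Thandi ∩ Dana ∩ Liang: 09:00–10:00, 11:15–12:00, 16:15–16:45.
Thandi ∩ Dana ∩ Liang ∩ Wei: 09:15–10:00, 11:15–11:30.
Thandi ∩ Dana ∩ Liang ∩ Wei ∩ Ines: 09:45–10:00.
Thandi ∩ Dana ∩ Liang ∩ Wei ∩ Ines ∩ Sofia: 09:45–10:00.
Total common minutes: 15.

15 minutes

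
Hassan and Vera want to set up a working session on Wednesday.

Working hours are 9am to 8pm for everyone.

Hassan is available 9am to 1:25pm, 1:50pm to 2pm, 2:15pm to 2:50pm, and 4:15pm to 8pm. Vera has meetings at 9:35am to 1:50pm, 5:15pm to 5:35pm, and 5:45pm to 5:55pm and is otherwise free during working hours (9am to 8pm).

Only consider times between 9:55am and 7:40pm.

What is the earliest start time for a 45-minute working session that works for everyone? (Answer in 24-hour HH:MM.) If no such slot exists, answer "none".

16:15

Vera free within 09:00–20:00: 09:00–09:35, 13:50–17:15, 17:35–17:45, 17:55–20:00.
Hassan ∩ Vera: 09:00–09:35, 13:50–14:00, 14:15–14:50, 16:15–17:15, 17:35–17:45, 17:55–20:00.
Restricted to 09:55–19:40: 13:50–14:00, 14:15–14:50, 16:15–17:15, 17:35–17:45, 17:55–19:40.
Windows ≥ 45 min: 16:15–17:15, 17:55–19:40.
Earliest such window starts at 16:15.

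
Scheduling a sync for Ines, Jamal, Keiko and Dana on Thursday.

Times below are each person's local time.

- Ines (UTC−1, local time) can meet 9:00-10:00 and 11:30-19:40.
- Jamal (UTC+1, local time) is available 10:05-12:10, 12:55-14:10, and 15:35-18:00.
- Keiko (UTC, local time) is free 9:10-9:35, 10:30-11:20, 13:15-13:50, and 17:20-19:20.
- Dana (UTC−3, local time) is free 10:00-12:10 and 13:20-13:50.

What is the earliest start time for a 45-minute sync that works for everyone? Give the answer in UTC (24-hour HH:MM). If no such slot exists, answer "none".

Ines → UTC: 10:00–11:00, 12:30–20:40.
Jamal → UTC: 09:05–11:10, 11:55–13:10, 14:35–17:00.
Keiko → UTC: 09:10–09:35, 10:30–11:20, 13:15–13:50, 17:20–19:20.
Dana → UTC: 13:00–15:10, 16:20–16:50.
Ines ∩ Jamal: 10:00–11:00, 12:30–13:10, 14:35–17:00.
Ines ∩ Jamal ∩ Keiko: 10:30–11:00.
Ines ∩ Jamal ∩ Keiko ∩ Dana: (none).
Windows ≥ 45 min: (none).

none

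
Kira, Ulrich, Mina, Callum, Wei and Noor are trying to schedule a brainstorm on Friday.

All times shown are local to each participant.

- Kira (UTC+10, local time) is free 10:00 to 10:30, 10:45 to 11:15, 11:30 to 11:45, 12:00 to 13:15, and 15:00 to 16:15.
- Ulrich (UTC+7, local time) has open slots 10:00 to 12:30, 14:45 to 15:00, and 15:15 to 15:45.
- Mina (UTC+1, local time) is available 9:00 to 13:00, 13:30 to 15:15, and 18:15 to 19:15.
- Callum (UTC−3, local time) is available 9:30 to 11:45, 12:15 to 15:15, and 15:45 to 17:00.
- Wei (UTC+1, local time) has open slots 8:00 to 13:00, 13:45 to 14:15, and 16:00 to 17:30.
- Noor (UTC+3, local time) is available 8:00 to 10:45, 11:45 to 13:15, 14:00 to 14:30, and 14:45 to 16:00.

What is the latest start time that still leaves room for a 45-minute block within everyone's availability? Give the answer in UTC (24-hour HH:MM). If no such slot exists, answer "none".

Kira → UTC: 00:00–00:30, 00:45–01:15, 01:30–01:45, 02:00–03:15, 05:00–06:15.
Ulrich → UTC: 03:00–05:30, 07:45–08:00, 08:15–08:45.
Mina → UTC: 08:00–12:00, 12:30–14:15, 17:15–18:15.
Callum → UTC: 12:30–14:45, 15:15–18:15, 18:45–20:00.
Wei → UTC: 07:00–12:00, 12:45–13:15, 15:00–16:30.
Noor → UTC: 05:00–07:45, 08:45–10:15, 11:00–11:30, 11:45–13:00.
Kira ∩ Ulrich: 03:00–03:15, 05:00–05:30.
Kira ∩ Ulrich ∩ Mina: (none).
Kira ∩ Ulrich ∩ Mina ∩ Callum: (none).
Kira ∩ Ulrich ∩ Mina ∩ Callum ∩ Wei: (none).
Kira ∩ Ulrich ∩ Mina ∩ Callum ∩ Wei ∩ Noor: (none).
Windows ≥ 45 min: (none).

none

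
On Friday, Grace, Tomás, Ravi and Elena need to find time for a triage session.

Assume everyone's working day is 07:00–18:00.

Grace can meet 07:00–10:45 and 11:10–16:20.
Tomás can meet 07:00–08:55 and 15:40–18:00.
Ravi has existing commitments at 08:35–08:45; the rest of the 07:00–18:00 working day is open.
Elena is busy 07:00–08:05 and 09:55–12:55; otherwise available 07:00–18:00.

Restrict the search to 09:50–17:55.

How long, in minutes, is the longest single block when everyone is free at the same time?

40 minutes

Ravi free within 07:00–18:00: 07:00–08:35, 08:45–18:00.
Elena free within 07:00–18:00: 08:05–09:55, 12:55–18:00.
Grace ∩ Tomás: 07:00–08:55, 15:40–16:20.
Grace ∩ Tomás ∩ Ravi: 07:00–08:35, 08:45–08:55, 15:40–16:20.
Grace ∩ Tomás ∩ Ravi ∩ Elena: 08:05–08:35, 08:45–08:55, 15:40–16:20.
Restricted to 09:50–17:55: 15:40–16:20.
Single common window of 40 minutes.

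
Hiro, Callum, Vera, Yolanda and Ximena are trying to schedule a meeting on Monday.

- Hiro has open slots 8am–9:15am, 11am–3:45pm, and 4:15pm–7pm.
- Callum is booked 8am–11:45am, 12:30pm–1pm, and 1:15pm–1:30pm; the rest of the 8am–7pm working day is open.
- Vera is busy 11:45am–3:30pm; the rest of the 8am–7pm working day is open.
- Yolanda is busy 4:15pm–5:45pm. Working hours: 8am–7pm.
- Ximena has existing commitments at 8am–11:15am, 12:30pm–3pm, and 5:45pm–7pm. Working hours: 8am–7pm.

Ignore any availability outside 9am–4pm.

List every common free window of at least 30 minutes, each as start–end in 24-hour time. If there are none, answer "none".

Callum free within 08:00–19:00: 11:45–12:30, 13:00–13:15, 13:30–19:00.
Vera free within 08:00–19:00: 08:00–11:45, 15:30–19:00.
Yolanda free within 08:00–19:00: 08:00–16:15, 17:45–19:00.
Ximena free within 08:00–19:00: 11:15–12:30, 15:00–17:45.
Hiro ∩ Callum: 11:45–12:30, 13:00–13:15, 13:30–15:45, 16:15–19:00.
Hiro ∩ Callum ∩ Vera: 15:30–15:45, 16:15–19:00.
Hiro ∩ Callum ∩ Vera ∩ Yolanda: 15:30–15:45, 17:45–19:00.
Hiro ∩ Callum ∩ Vera ∩ Yolanda ∩ Ximena: 15:30–15:45.
Restricted to 09:00–16:00: 15:30–15:45.
Windows ≥ 30 min: (none).

none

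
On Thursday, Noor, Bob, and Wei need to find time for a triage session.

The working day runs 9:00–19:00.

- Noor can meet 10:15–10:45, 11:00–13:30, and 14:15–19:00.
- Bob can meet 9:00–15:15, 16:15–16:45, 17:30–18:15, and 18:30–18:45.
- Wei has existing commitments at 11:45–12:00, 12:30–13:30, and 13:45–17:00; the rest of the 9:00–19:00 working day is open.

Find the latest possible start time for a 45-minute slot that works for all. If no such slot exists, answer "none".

17:30

Wei free within 09:00–19:00: 09:00–11:45, 12:00–12:30, 13:30–13:45, 17:00–19:00.
Noor ∩ Bob: 10:15–10:45, 11:00–13:30, 14:15–15:15, 16:15–16:45, 17:30–18:15, 18:30–18:45.
Noor ∩ Bob ∩ Wei: 10:15–10:45, 11:00–11:45, 12:00–12:30, 17:30–18:15, 18:30–18:45.
Windows ≥ 45 min: 11:00–11:45, 17:30–18:15.
Latest start in the last window 17:30–18:15 is 18:15 − 45 min = 17:30.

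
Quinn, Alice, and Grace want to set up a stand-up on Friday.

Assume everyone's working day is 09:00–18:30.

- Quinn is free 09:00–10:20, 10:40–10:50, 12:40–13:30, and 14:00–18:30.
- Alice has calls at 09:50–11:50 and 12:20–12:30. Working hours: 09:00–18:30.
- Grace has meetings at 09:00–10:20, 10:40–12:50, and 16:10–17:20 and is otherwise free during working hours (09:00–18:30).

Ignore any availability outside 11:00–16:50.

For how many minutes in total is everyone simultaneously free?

Alice free within 09:00–18:30: 09:00–09:50, 11:50–12:20, 12:30–18:30.
Grace free within 09:00–18:30: 10:20–10:40, 12:50–16:10, 17:20–18:30.
Quinn ∩ Alice: 09:00–09:50, 12:40–13:30, 14:00–18:30.
Quinn ∩ Alice ∩ Grace: 12:50–13:30, 14:00–16:10, 17:20–18:30.
Restricted to 11:00–16:50: 12:50–13:30, 14:00–16:10.
Total common minutes: 40 + 130 = 170.

170 minutes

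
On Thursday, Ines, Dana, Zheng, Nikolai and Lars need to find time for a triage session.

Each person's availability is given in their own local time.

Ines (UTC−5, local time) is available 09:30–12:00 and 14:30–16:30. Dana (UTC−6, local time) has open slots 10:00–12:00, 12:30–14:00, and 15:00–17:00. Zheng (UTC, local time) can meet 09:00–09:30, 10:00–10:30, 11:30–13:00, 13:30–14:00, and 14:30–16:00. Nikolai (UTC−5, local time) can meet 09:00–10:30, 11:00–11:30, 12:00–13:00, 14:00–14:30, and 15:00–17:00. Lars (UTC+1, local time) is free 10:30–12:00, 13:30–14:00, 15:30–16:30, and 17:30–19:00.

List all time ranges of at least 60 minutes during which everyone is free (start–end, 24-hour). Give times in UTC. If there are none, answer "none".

none

Ines → UTC: 14:30–17:00, 19:30–21:30.
Dana → UTC: 16:00–18:00, 18:30–20:00, 21:00–23:00.
Zheng → UTC: 09:00–09:30, 10:00–10:30, 11:30–13:00, 13:30–14:00, 14:30–16:00.
Nikolai → UTC: 14:00–15:30, 16:00–16:30, 17:00–18:00, 19:00–19:30, 20:00–22:00.
Lars → UTC: 09:30–11:00, 12:30–13:00, 14:30–15:30, 16:30–18:00.
Ines ∩ Dana: 16:00–17:00, 19:30–20:00, 21:00–21:30.
Ines ∩ Dana ∩ Zheng: (none).
Ines ∩ Dana ∩ Zheng ∩ Nikolai: (none).
Ines ∩ Dana ∩ Zheng ∩ Nikolai ∩ Lars: (none).
Windows ≥ 60 min: (none).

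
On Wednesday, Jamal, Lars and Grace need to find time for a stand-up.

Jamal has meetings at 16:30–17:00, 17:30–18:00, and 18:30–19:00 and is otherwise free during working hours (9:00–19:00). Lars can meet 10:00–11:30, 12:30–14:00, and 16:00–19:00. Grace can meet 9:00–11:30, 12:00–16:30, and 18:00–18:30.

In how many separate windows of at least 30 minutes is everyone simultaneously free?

4

Jamal free within 09:00–19:00: 09:00–16:30, 17:00–17:30, 18:00–18:30.
Jamal ∩ Lars: 10:00–11:30, 12:30–14:00, 16:00–16:30, 17:00–17:30, 18:00–18:30.
Jamal ∩ Lars ∩ Grace: 10:00–11:30, 12:30–14:00, 16:00–16:30, 18:00–18:30.
Windows ≥ 30 min: 10:00–11:30, 12:30–14:00, 16:00–16:30, 18:00–18:30.
That's 4 windows.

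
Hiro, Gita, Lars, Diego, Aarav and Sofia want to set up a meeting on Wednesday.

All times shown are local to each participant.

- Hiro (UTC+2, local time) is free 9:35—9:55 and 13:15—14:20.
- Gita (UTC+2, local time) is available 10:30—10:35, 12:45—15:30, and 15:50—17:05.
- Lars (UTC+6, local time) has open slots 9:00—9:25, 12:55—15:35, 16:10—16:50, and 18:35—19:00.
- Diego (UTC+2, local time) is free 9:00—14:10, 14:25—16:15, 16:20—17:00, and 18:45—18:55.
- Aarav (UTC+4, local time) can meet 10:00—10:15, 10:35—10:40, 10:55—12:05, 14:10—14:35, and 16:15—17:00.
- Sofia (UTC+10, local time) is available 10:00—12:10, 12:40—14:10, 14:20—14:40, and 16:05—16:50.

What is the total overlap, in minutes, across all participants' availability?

Hiro → UTC: 07:35–07:55, 11:15–12:20.
Gita → UTC: 08:30–08:35, 10:45–13:30, 13:50–15:05.
Lars → UTC: 03:00–03:25, 06:55–09:35, 10:10–10:50, 12:35–13:00.
Diego → UTC: 07:00–12:10, 12:25–14:15, 14:20–15:00, 16:45–16:55.
Aarav → UTC: 06:00–06:15, 06:35–06:40, 06:55–08:05, 10:10–10:35, 12:15–13:00.
Sofia → UTC: 00:00–02:10, 02:40–04:10, 04:20–04:40, 06:05–06:50.
Hiro ∩ Gita: 11:15–12:20.
Hiro ∩ Gita ∩ Lars: (none).
Hiro ∩ Gita ∩ Lars ∩ Diego: (none).
Hiro ∩ Gita ∩ Lars ∩ Diego ∩ Aarav: (none).
Hiro ∩ Gita ∩ Lars ∩ Diego ∩ Aarav ∩ Sofia: (none).
Total common minutes: 0.

0 minutes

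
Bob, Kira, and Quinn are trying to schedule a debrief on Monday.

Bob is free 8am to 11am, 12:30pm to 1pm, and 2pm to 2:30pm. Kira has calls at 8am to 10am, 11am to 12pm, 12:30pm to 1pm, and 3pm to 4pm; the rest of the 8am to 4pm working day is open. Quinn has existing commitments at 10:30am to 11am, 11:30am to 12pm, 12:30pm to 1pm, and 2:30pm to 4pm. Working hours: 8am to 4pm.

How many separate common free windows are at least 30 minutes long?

Kira free within 08:00–16:00: 10:00–11:00, 12:00–12:30, 13:00–15:00.
Quinn free within 08:00–16:00: 08:00–10:30, 11:00–11:30, 12:00–12:30, 13:00–14:30.
Bob ∩ Kira: 10:00–11:00, 14:00–14:30.
Bob ∩ Kira ∩ Quinn: 10:00–10:30, 14:00–14:30.
Windows ≥ 30 min: 10:00–10:30, 14:00–14:30.
That's 2 windows.

2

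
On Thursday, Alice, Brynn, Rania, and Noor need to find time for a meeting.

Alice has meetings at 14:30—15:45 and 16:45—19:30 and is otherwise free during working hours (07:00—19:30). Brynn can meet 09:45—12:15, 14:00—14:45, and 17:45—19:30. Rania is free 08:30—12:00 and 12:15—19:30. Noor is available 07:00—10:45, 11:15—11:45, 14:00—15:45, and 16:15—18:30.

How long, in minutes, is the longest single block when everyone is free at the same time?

60 minutes

Alice free within 07:00–19:30: 07:00–14:30, 15:45–16:45.
Alice ∩ Brynn: 09:45–12:15, 14:00–14:30.
Alice ∩ Brynn ∩ Rania: 09:45–12:00, 14:00–14:30.
Alice ∩ Brynn ∩ Rania ∩ Noor: 09:45–10:45, 11:15–11:45, 14:00–14:30.
Common window lengths: 60, 30, 30 min; longest is 60.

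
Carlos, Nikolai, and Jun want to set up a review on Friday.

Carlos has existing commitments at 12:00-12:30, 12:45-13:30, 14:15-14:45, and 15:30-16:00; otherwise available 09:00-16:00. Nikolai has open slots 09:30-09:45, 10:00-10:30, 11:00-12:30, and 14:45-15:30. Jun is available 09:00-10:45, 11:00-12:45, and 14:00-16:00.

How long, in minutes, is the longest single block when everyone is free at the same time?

Carlos free within 09:00–16:00: 09:00–12:00, 12:30–12:45, 13:30–14:15, 14:45–15:30.
Carlos ∩ Nikolai: 09:30–09:45, 10:00–10:30, 11:00–12:00, 14:45–15:30.
Carlos ∩ Nikolai ∩ Jun: 09:30–09:45, 10:00–10:30, 11:00–12:00, 14:45–15:30.
Common window lengths: 15, 30, 60, 45 min; longest is 60.

60 minutes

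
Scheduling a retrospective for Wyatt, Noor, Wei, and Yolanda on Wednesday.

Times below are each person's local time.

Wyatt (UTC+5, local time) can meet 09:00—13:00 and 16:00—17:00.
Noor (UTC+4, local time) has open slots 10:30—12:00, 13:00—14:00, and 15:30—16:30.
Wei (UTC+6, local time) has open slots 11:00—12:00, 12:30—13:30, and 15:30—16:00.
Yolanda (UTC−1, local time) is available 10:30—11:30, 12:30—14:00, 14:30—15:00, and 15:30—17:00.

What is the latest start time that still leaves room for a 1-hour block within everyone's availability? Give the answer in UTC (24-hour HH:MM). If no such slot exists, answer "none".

none

Wyatt → UTC: 04:00–08:00, 11:00–12:00.
Noor → UTC: 06:30–08:00, 09:00–10:00, 11:30–12:30.
Wei → UTC: 05:00–06:00, 06:30–07:30, 09:30–10:00.
Yolanda → UTC: 11:30–12:30, 13:30–15:00, 15:30–16:00, 16:30–18:00.
Wyatt ∩ Noor: 06:30–08:00, 11:30–12:00.
Wyatt ∩ Noor ∩ Wei: 06:30–07:30.
Wyatt ∩ Noor ∩ Wei ∩ Yolanda: (none).
Windows ≥ 60 min: (none).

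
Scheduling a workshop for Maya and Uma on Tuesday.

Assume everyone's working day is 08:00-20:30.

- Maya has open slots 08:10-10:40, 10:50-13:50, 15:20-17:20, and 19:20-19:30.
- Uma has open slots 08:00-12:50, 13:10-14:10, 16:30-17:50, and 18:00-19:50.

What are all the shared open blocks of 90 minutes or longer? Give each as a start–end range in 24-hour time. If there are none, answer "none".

08:10–10:40, 10:50–12:50

Maya ∩ Uma: 08:10–10:40, 10:50–12:50, 13:10–13:50, 16:30–17:20, 19:20–19:30.
Windows ≥ 90 min: 08:10–10:40, 10:50–12:50.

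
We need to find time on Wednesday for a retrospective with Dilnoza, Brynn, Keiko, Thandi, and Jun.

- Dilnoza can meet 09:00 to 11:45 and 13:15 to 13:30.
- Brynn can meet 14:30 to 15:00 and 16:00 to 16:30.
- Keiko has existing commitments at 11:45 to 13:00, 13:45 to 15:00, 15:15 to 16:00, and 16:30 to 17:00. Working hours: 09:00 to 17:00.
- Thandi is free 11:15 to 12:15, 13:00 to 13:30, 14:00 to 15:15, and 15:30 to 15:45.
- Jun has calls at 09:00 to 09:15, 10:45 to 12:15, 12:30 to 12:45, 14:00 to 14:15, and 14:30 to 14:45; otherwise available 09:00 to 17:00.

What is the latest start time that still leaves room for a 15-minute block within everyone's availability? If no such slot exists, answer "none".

Keiko free within 09:00–17:00: 09:00–11:45, 13:00–13:45, 15:00–15:15, 16:00–16:30.
Jun free within 09:00–17:00: 09:15–10:45, 12:15–12:30, 12:45–14:00, 14:15–14:30, 14:45–17:00.
Dilnoza ∩ Brynn: (none).
Dilnoza ∩ Brynn ∩ Keiko: (none).
Dilnoza ∩ Brynn ∩ Keiko ∩ Thandi: (none).
Dilnoza ∩ Brynn ∩ Keiko ∩ Thandi ∩ Jun: (none).
Windows ≥ 15 min: (none).

none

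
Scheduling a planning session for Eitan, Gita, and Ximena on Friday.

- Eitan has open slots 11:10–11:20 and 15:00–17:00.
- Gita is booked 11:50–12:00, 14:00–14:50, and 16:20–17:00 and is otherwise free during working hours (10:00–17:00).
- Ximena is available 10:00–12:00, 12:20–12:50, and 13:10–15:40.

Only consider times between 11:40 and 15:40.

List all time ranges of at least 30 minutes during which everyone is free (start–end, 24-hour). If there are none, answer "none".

15:00–15:40

Gita free within 10:00–17:00: 10:00–11:50, 12:00–14:00, 14:50–16:20.
Eitan ∩ Gita: 11:10–11:20, 15:00–16:20.
Eitan ∩ Gita ∩ Ximena: 11:10–11:20, 15:00–15:40.
Restricted to 11:40–15:40: 15:00–15:40.
Windows ≥ 30 min: 15:00–15:40.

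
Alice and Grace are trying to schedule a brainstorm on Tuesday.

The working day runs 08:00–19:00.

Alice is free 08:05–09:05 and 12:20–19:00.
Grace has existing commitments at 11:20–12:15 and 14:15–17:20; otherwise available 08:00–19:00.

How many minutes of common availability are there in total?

Grace free within 08:00–19:00: 08:00–11:20, 12:15–14:15, 17:20–19:00.
Alice ∩ Grace: 08:05–09:05, 12:20–14:15, 17:20–19:00.
Total common minutes: 60 + 115 + 100 = 275.

275 minutes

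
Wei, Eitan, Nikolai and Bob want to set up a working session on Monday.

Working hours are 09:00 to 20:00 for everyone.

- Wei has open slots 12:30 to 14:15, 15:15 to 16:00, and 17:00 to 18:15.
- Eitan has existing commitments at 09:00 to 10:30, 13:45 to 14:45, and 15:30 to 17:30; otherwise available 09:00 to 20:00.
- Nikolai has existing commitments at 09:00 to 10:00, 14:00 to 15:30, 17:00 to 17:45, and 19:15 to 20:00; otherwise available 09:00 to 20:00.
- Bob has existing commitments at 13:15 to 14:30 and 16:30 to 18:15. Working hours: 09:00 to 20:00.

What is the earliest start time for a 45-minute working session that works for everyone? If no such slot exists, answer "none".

12:30

Eitan free within 09:00–20:00: 10:30–13:45, 14:45–15:30, 17:30–20:00.
Nikolai free within 09:00–20:00: 10:00–14:00, 15:30–17:00, 17:45–19:15.
Bob free within 09:00–20:00: 09:00–13:15, 14:30–16:30, 18:15–20:00.
Wei ∩ Eitan: 12:30–13:45, 15:15–15:30, 17:30–18:15.
Wei ∩ Eitan ∩ Nikolai: 12:30–13:45, 17:45–18:15.
Wei ∩ Eitan ∩ Nikolai ∩ Bob: 12:30–13:15.
Windows ≥ 45 min: 12:30–13:15.
Earliest such window starts at 12:30.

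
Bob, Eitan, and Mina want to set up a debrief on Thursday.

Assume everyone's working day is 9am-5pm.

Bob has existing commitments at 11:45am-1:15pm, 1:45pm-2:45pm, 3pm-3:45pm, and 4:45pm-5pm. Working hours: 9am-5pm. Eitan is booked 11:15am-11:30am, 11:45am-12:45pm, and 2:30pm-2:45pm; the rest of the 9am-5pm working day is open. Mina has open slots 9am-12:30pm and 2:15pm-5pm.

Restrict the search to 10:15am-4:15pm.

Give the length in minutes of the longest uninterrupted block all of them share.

Bob free within 09:00–17:00: 09:00–11:45, 13:15–13:45, 14:45–15:00, 15:45–16:45.
Eitan free within 09:00–17:00: 09:00–11:15, 11:30–11:45, 12:45–14:30, 14:45–17:00.
Bob ∩ Eitan: 09:00–11:15, 11:30–11:45, 13:15–13:45, 14:45–15:00, 15:45–16:45.
Bob ∩ Eitan ∩ Mina: 09:00–11:15, 11:30–11:45, 14:45–15:00, 15:45–16:45.
Restricted to 10:15–16:15: 10:15–11:15, 11:30–11:45, 14:45–15:00, 15:45–16:15.
Common window lengths: 60, 15, 15, 30 min; longest is 60.

60 minutes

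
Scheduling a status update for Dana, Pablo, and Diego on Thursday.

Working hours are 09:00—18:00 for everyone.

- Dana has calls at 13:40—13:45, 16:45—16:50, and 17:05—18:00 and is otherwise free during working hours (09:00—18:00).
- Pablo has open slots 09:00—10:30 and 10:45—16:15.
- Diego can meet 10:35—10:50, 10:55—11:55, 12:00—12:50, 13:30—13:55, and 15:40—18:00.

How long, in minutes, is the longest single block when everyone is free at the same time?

Dana free within 09:00–18:00: 09:00–13:40, 13:45–16:45, 16:50–17:05.
Dana ∩ Pablo: 09:00–10:30, 10:45–13:40, 13:45–16:15.
Dana ∩ Pablo ∩ Diego: 10:45–10:50, 10:55–11:55, 12:00–12:50, 13:30–13:40, 13:45–13:55, 15:40–16:15.
Common window lengths: 5, 60, 50, 10, 10, 35 min; longest is 60.

60 minutes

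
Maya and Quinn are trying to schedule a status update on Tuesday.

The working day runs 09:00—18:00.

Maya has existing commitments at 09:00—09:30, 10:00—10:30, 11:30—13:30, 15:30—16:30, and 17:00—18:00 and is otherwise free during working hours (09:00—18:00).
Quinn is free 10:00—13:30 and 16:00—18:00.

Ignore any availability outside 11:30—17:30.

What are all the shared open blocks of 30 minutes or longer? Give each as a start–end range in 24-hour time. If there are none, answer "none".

Maya free within 09:00–18:00: 09:30–10:00, 10:30–11:30, 13:30–15:30, 16:30–17:00.
Maya ∩ Quinn: 10:30–11:30, 16:30–17:00.
Restricted to 11:30–17:30: 16:30–17:00.
Windows ≥ 30 min: 16:30–17:00.

16:30–17:00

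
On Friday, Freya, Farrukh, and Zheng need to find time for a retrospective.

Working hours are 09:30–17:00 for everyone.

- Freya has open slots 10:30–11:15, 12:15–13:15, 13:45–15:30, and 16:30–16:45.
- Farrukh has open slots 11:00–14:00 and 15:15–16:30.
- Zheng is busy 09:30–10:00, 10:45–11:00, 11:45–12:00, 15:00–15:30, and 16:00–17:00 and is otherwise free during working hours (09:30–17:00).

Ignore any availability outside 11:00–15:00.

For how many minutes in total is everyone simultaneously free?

90 minutes

Zheng free within 09:30–17:00: 10:00–10:45, 11:00–11:45, 12:00–15:00, 15:30–16:00.
Freya ∩ Farrukh: 11:00–11:15, 12:15–13:15, 13:45–14:00, 15:15–15:30.
Freya ∩ Farrukh ∩ Zheng: 11:00–11:15, 12:15–13:15, 13:45–14:00.
Restricted to 11:00–15:00: 11:00–11:15, 12:15–13:15, 13:45–14:00.
Total common minutes: 15 + 60 + 15 = 90.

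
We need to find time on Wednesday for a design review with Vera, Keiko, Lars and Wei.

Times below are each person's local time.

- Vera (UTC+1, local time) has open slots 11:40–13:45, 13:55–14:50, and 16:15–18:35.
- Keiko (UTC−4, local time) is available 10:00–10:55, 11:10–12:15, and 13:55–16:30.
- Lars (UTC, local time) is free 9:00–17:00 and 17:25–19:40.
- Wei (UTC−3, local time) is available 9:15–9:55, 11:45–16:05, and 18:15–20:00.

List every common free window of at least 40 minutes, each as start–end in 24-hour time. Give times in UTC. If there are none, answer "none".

Vera → UTC: 10:40–12:45, 12:55–13:50, 15:15–17:35.
Keiko → UTC: 14:00–14:55, 15:10–16:15, 17:55–20:30.
Lars → UTC: 09:00–17:00, 17:25–19:40.
Wei → UTC: 12:15–12:55, 14:45–19:05, 21:15–23:00.
Vera ∩ Keiko: 15:15–16:15.
Vera ∩ Keiko ∩ Lars: 15:15–16:15.
Vera ∩ Keiko ∩ Lars ∩ Wei: 15:15–16:15.
Windows ≥ 40 min: 15:15–16:15.

15:15–16:15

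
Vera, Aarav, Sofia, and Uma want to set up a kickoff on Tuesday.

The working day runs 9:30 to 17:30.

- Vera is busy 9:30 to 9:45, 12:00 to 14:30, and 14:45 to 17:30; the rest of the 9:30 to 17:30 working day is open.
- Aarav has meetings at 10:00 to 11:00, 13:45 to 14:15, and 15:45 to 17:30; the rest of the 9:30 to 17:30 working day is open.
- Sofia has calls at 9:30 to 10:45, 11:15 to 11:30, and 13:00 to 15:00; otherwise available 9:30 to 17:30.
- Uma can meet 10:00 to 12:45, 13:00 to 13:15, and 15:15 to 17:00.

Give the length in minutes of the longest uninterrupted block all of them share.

Vera free within 09:30–17:30: 09:45–12:00, 14:30–14:45.
Aarav free within 09:30–17:30: 09:30–10:00, 11:00–13:45, 14:15–15:45.
Sofia free within 09:30–17:30: 10:45–11:15, 11:30–13:00, 15:00–17:30.
Vera ∩ Aarav: 09:45–10:00, 11:00–12:00, 14:30–14:45.
Vera ∩ Aarav ∩ Sofia: 11:00–11:15, 11:30–12:00.
Vera ∩ Aarav ∩ Sofia ∩ Uma: 11:00–11:15, 11:30–12:00.
Common window lengths: 15, 30 min; longest is 30.

30 minutes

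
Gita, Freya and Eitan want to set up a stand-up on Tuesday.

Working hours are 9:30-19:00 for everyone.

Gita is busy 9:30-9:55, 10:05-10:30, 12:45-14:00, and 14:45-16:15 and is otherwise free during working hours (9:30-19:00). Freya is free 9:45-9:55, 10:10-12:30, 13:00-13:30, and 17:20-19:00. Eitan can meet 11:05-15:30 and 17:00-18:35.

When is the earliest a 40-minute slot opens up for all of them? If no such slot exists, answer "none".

11:05

Gita free within 09:30–19:00: 09:55–10:05, 10:30–12:45, 14:00–14:45, 16:15–19:00.
Gita ∩ Freya: 10:30–12:30, 17:20–19:00.
Gita ∩ Freya ∩ Eitan: 11:05–12:30, 17:20–18:35.
Windows ≥ 40 min: 11:05–12:30, 17:20–18:35.
Earliest such window starts at 11:05.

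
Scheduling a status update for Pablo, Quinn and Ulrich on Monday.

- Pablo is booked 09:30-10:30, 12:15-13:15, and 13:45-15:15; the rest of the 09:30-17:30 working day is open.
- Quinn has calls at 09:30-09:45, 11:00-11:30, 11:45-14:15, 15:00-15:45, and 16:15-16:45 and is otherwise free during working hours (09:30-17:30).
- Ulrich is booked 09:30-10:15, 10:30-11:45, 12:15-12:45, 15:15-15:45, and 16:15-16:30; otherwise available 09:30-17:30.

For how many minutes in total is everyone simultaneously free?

Pablo free within 09:30–17:30: 10:30–12:15, 13:15–13:45, 15:15–17:30.
Quinn free within 09:30–17:30: 09:45–11:00, 11:30–11:45, 14:15–15:00, 15:45–16:15, 16:45–17:30.
Ulrich free within 09:30–17:30: 10:15–10:30, 11:45–12:15, 12:45–15:15, 15:45–16:15, 16:30–17:30.
Pablo ∩ Quinn: 10:30–11:00, 11:30–11:45, 15:45–16:15, 16:45–17:30.
Pablo ∩ Quinn ∩ Ulrich: 15:45–16:15, 16:45–17:30.
Total common minutes: 30 + 45 = 75.

75 minutes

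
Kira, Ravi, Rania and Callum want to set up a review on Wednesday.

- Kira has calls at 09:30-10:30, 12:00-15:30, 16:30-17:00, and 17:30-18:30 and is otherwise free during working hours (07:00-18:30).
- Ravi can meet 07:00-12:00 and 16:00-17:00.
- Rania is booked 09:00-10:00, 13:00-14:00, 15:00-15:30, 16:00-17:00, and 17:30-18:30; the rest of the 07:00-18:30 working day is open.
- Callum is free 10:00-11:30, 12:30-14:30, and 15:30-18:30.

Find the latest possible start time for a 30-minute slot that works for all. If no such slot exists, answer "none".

Kira free within 07:00–18:30: 07:00–09:30, 10:30–12:00, 15:30–16:30, 17:00–17:30.
Rania free within 07:00–18:30: 07:00–09:00, 10:00–13:00, 14:00–15:00, 15:30–16:00, 17:00–17:30.
Kira ∩ Ravi: 07:00–09:30, 10:30–12:00, 16:00–16:30.
Kira ∩ Ravi ∩ Rania: 07:00–09:00, 10:30–12:00.
Kira ∩ Ravi ∩ Rania ∩ Callum: 10:30–11:30.
Windows ≥ 30 min: 10:30–11:30.
Latest start in the last window 10:30–11:30 is 11:30 − 30 min = 11:00.

11:00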